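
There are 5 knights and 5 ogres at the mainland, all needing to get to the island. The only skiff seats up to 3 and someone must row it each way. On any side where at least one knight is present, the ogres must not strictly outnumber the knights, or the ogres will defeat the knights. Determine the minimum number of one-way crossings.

11

Counting alone: each trip to the island takes at most 3 across and each return brings at least 1 back, so after t trips out (and t−1 returns) at most 3t − (t−1) of the 10 are across; that first reaches 10 at t = 5, so at least 9 crossings are needed.
The safety rule pushes this higher. Following every safe sequence of crossings, the most of the 10 that can be at the island as the skiff arrives there on crossing 9 is 9 — never all 10.
So no plan with fewer than 11 crossings exists, and this one achieves 11:
1. 2 ogres → the island.  (the mainland: 5K 3O; the island: 0K 2O)
2. 1 ogre ← the mainland.  (the mainland: 5K 4O; the island: 0K 1O)
3. 3 ogres → the island.  (the mainland: 5K 1O; the island: 0K 4O)
4. 1 ogre ← the mainland.  (the mainland: 5K 2O; the island: 0K 3O)
5. 3 knights → the island.  (the mainland: 2K 2O; the island: 3K 3O)
6. 1 knight and 1 ogre ← the mainland.  (the mainland: 3K 3O; the island: 2K 2O)
7. 3 knights → the island.  (the mainland: 0K 3O; the island: 5K 2O)
8. 1 ogre ← the mainland.  (the mainland: 0K 4O; the island: 5K 1O)
9. 2 ogres → the island.  (the mainland: 0K 2O; the island: 5K 3O)
10. 1 ogre ← the mainland.  (the mainland: 0K 3O; the island: 5K 2O)
11. 3 ogres → the island.  (the mainland: 0K 0O; the island: 5K 5O)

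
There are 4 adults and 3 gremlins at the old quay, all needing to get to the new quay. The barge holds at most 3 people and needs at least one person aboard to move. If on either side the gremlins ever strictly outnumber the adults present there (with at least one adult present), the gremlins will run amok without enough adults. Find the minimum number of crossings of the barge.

Counting alone: each trip to the new quay takes at most 3 across and each return brings at least 1 back, so after t trips out (and t−1 returns) at most 3t − (t−1) of the 7 are across; that first reaches 7 at t = 3, so at least 5 crossings are needed.
The plan below uses exactly 5 crossings, so it is optimal:
1. 3 gremlins → the new quay.  (the old quay: 4A 0G; the new quay: 0A 3G)
2. 1 gremlin ← the old quay.  (the old quay: 4A 1G; the new quay: 0A 2G)
3. 3 adults → the new quay.  (the old quay: 1A 1G; the new quay: 3A 2G)
4. 1 adult ← the old quay.  (the old quay: 2A 1G; the new quay: 2A 2G)
5. 2 adults and 1 gremlin → the new quay.  (the old quay: 0A 0G; the new quay: 4A 3G)

5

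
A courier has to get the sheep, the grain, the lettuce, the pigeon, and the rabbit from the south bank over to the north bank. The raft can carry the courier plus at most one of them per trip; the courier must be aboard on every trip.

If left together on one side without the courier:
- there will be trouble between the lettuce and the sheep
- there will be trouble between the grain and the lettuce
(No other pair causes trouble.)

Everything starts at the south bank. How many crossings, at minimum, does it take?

11

Counting alone: the courier can take at most 1 across per trip to the north bank, so moving all 5 needs at least 5 loaded trips out, with a return between consecutive ones — at least 9 crossings.
The safety rule pushes this higher. Following every safe sequence of crossings, the most of the 5 that can be at the north bank as the raft arrives there on crossing 9 is 4 — never all 5.
So no plan with fewer than 11 crossings exists, and this one achieves 11:
1. Courier goes to the north bank with the lettuce.
2. Courier goes back to the south bank alone.
3. Courier goes to the north bank with the sheep.
4. Courier goes back to the south bank with the lettuce.
5. Courier goes to the north bank with the grain.
6. Courier goes back to the south bank alone.
7. Courier goes to the north bank with the pigeon.
8. Courier goes back to the south bank alone.
9. Courier goes to the north bank with the rabbit.
10. Courier goes back to the south bank alone.
11. Courier goes to the north bank with the lettuce.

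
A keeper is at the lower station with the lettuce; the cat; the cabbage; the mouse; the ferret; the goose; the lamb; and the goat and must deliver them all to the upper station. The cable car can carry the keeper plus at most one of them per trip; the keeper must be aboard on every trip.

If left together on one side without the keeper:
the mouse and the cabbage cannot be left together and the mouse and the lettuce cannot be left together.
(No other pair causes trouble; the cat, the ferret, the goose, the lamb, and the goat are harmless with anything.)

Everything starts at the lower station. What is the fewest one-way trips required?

17

Counting alone: the keeper can take at most 1 across per trip to the upper station, so moving all 8 needs at least 8 loaded trips out, with a return between consecutive ones — at least 15 crossings.
The safety rule pushes this higher. Following every safe sequence of crossings, the most of the 8 that can be at the upper station as the cable car arrives there on crossing 15 is 7 — never all 8.
So no plan with fewer than 17 crossings exists, and this one achieves 17:
1. Keeper goes to the upper station with the mouse.  [the lower station: the cabbage, the cat, the ferret, the goat, the goose, the lamb, the lettuce | the upper station: the mouse]
2. Keeper goes back to the lower station alone.  [the lower station: the cabbage, the cat, the ferret, the goat, the goose, the lamb, the lettuce | the upper station: the mouse]
3. Keeper goes to the upper station with the lettuce.  [the lower station: the cabbage, the cat, the ferret, the goat, the goose, the lamb | the upper station: the lettuce, the mouse]
4. Keeper goes back to the lower station with the mouse.  [the lower station: the cabbage, the cat, the ferret, the goat, the goose, the lamb, the mouse | the upper station: the lettuce]
5. Keeper goes to the upper station with the cabbage.  [the lower station: the cat, the ferret, the goat, the goose, the lamb, the mouse | the upper station: the cabbage, the lettuce]
6. Keeper goes back to the lower station alone.  [the lower station: the cat, the ferret, the goat, the goose, the lamb, the mouse | the upper station: the cabbage, the lettuce]
7. Keeper goes to the upper station with the cat.  [the lower station: the ferret, the goat, the goose, the lamb, the mouse | the upper station: the cabbage, the cat, the lettuce]
8. Keeper goes back to the lower station alone.  [the lower station: the ferret, the goat, the goose, the lamb, the mouse | the upper station: the cabbage, the cat, the lettuce]
9. Keeper goes to the upper station with the ferret.  [the lower station: the goat, the goose, the lamb, the mouse | the upper station: the cabbage, the cat, the ferret, the lettuce]
10. Keeper goes back to the lower station alone.  [the lower station: the goat, the goose, the lamb, the mouse | the upper station: the cabbage, the cat, the ferret, the lettuce]
11. Keeper goes to the upper station with the goose.  [the lower station: the goat, the lamb, the mouse | the upper station: the cabbage, the cat, the ferret, the goose, the lettuce]
12. Keeper goes back to the lower station alone.  [the lower station: the goat, the lamb, the mouse | the upper station: the cabbage, the cat, the ferret, the goose, the lettuce]
13. Keeper goes to the upper station with the lamb.  [the lower station: the goat, the mouse | the upper station: the cabbage, the cat, the ferret, the goose, the lamb, the lettuce]
14. Keeper goes back to the lower station alone.  [the lower station: the goat, the mouse | the upper station: the cabbage, the cat, the ferret, the goose, the lamb, the lettuce]
15. Keeper goes to the upper station with the goat.  [the lower station: the mouse | the upper station: the cabbage, the cat, the ferret, the goat, the goose, the lamb, the lettuce]
16. Keeper goes back to the lower station alone.  [the lower station: the mouse | the upper station: the cabbage, the cat, the ferret, the goat, the goose, the lamb, the lettuce]
17. Keeper goes to the upper station with the mouse.  [the lower station: — | the upper station: the cabbage, the cat, the ferret, the goat, the goose, the lamb, the lettuce, the mouse]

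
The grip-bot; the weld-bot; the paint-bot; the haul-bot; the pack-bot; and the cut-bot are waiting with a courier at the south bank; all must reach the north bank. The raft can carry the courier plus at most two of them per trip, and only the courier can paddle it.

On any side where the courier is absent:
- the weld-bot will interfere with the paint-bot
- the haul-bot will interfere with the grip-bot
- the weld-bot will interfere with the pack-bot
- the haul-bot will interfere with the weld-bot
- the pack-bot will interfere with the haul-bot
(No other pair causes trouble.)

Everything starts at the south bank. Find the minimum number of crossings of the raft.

9

Counting alone: the courier can take at most 2 across per trip to the north bank, so moving all 6 needs at least 3 loaded trips out, with a return between consecutive ones — at least 5 crossings.
The safety rule pushes this higher. Following every safe sequence of crossings, the most of the 6 that can be at the north bank as the raft arrives there on crossings 5, 7 is 4, 5 respectively — never all 6.
So no plan with fewer than 9 crossings exists, and this one achieves 9:
1. Courier goes to the north bank with the haul-bot and the weld-bot.  [the south bank: the cut-bot, the grip-bot, the pack-bot, the paint-bot | the north bank: the haul-bot, the weld-bot]
2. Courier goes back to the south bank with the weld-bot.  [the south bank: the cut-bot, the grip-bot, the pack-bot, the paint-bot, the weld-bot | the north bank: the haul-bot]
3. Courier goes to the north bank with the grip-bot and the weld-bot.  [the south bank: the cut-bot, the pack-bot, the paint-bot | the north bank: the grip-bot, the haul-bot, the weld-bot]
4. Courier goes back to the south bank with the haul-bot.  [the south bank: the cut-bot, the haul-bot, the pack-bot, the paint-bot | the north bank: the grip-bot, the weld-bot]
5. Courier goes to the north bank with the pack-bot and the paint-bot.  [the south bank: the cut-bot, the haul-bot | the north bank: the grip-bot, the pack-bot, the paint-bot, the weld-bot]
6. Courier goes back to the south bank with the weld-bot.  [the south bank: the cut-bot, the haul-bot, the weld-bot | the north bank: the grip-bot, the pack-bot, the paint-bot]
7. Courier goes to the north bank with the cut-bot and the weld-bot.  [the south bank: the haul-bot | the north bank: the cut-bot, the grip-bot, the pack-bot, the paint-bot, the weld-bot]
8. Courier goes back to the south bank with the weld-bot.  [the south bank: the haul-bot, the weld-bot | the north bank: the cut-bot, the grip-bot, the pack-bot, the paint-bot]
9. Courier goes to the north bank with the haul-bot and the weld-bot.  [the south bank: — | the north bank: the cut-bot, the grip-bot, the haul-bot, the pack-bot, the paint-bot, the weld-bot]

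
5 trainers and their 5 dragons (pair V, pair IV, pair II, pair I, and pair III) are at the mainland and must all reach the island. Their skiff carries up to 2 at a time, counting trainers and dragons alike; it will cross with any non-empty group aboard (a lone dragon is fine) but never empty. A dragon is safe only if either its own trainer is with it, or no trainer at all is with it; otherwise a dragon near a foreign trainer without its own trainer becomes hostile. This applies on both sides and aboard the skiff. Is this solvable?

Following every safe sequence of crossings from the start, the most of the 10 that can be at the island as the skiff arrives there on crossings 1, 3, 5, 7 is 2, 3, 4, 5 respectively; the best ever achieved is 5 of 10.
From crossing 9 on, no configuration arises that was not already reachable earlier: only 82 distinct safe configurations (who is on which side, and where the skiff is) can ever be reached, none of them has everyone across, and every continuation just revisits them. So no valid plan exists.

No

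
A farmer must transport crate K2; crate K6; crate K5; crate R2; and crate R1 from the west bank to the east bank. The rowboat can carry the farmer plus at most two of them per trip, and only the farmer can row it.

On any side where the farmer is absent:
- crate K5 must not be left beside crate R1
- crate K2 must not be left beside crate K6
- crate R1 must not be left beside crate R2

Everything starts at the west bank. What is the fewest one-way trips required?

5

Counting alone: the farmer can take at most 2 across per trip to the east bank, so moving all 5 needs at least 3 loaded trips out, with a return between consecutive ones — at least 5 crossings.
The plan below uses exactly 5 crossings, so it is optimal:
1. Farmer goes to the east bank with crate K2 and crate R1.  [the west bank: crate K5, crate K6, crate R2 | the east bank: crate K2, crate R1]
2. Farmer goes back to the west bank alone.  [the west bank: crate K5, crate K6, crate R2 | the east bank: crate K2, crate R1]
3. Farmer goes to the east bank with crate K5 and crate R2.  [the west bank: crate K6 | the east bank: crate K2, crate K5, crate R1, crate R2]
4. Farmer goes back to the west bank with crate R1.  [the west bank: crate K6, crate R1 | the east bank: crate K2, crate K5, crate R2]
5. Farmer goes to the east bank with crate K6 and crate R1.  [the west bank: — | the east bank: crate K2, crate K5, crate K6, crate R1, crate R2]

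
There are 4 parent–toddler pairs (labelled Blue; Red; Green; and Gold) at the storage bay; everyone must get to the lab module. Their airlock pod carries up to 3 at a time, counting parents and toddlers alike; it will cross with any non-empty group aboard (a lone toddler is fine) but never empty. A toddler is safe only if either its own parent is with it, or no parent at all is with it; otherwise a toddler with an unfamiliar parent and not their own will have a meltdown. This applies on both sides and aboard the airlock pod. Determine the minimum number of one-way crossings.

Counting alone: each trip to the lab module takes at most 3 across and each return brings at least 1 back, so after t trips out (and t−1 returns) at most 3t − (t−1) of the 8 are across; that first reaches 8 at t = 4, so at least 7 crossings are needed.
The safety rule pushes this higher. Following every safe sequence of crossings, the most of the 8 that can be at the lab module as the airlock pod arrives there on crossing 7 is 7 — never all 8.
So no plan with fewer than 9 crossings exists, and this one achieves 9:
1. parent Blue and toddler Blue cross → the lab module.
2. parent Blue crosses ← the storage bay.
3. parent Blue, parent Red, and toddler Red cross → the lab module.
4. parent Blue and toddler Blue cross ← the storage bay.
5. parent Blue, parent Gold, and parent Green cross → the lab module.
6. toddler Red crosses ← the storage bay.
7. toddler Blue and toddler Red cross → the lab module.
8. toddler Blue crosses ← the storage bay.
9. toddler Blue, toddler Gold, and toddler Green cross → the lab module.

9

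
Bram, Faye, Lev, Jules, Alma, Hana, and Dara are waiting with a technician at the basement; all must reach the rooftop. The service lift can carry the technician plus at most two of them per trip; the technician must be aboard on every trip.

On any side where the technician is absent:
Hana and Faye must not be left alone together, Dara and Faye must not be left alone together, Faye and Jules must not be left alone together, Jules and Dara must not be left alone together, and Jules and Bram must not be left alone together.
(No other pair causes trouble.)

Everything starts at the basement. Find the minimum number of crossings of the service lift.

Counting alone: the technician can take at most 2 across per trip to the rooftop, so moving all 7 needs at least 4 loaded trips out, with a return between consecutive ones — at least 7 crossings.
The safety rule pushes this higher. Following every safe sequence of crossings, the most of the 7 that can be at the rooftop as the service lift arrives there on crossings 7, 9 is 5, 6 respectively — never all 7.
So no plan with fewer than 11 crossings exists, and this one achieves 11:
1. Technician goes to the rooftop with Faye and Jules.  [the basement: Alma, Bram, Dara, Hana, Lev | the rooftop: Faye, Jules]
2. Technician goes back to the basement with Faye.  [the basement: Alma, Bram, Dara, Faye, Hana, Lev | the rooftop: Jules]
3. Technician goes to the rooftop with Bram and Faye.  [the basement: Alma, Dara, Hana, Lev | the rooftop: Bram, Faye, Jules]
4. Technician goes back to the basement with Jules.  [the basement: Alma, Dara, Hana, Jules, Lev | the rooftop: Bram, Faye]
5. Technician goes to the rooftop with Jules and Lev.  [the basement: Alma, Dara, Hana | the rooftop: Bram, Faye, Jules, Lev]
6. Technician goes back to the basement with Jules.  [the basement: Alma, Dara, Hana, Jules | the rooftop: Bram, Faye, Lev]
7. Technician goes to the rooftop with Alma and Jules.  [the basement: Dara, Hana | the rooftop: Alma, Bram, Faye, Jules, Lev]
8. Technician goes back to the basement with Jules.  [the basement: Dara, Hana, Jules | the rooftop: Alma, Bram, Faye, Lev]
9. Technician goes to the rooftop with Dara and Hana.  [the basement: Jules | the rooftop: Alma, Bram, Dara, Faye, Hana, Lev]
10. Technician goes back to the basement with Faye.  [the basement: Faye, Jules | the rooftop: Alma, Bram, Dara, Hana, Lev]
11. Technician goes to the rooftop with Faye and Jules.  [the basement: — | the rooftop: Alma, Bram, Dara, Faye, Hana, Jules, Lev]

11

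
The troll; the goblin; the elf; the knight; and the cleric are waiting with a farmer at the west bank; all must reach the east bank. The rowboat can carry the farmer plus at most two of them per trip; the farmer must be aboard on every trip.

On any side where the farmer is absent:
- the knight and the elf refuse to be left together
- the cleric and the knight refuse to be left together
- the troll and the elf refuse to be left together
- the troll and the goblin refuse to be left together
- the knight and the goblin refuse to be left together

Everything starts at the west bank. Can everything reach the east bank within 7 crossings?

Yes

Yes — this plan uses 7 crossings (≤ 7):
1. Farmer goes to the east bank with the knight and the troll.
2. Farmer goes back to the west bank alone.
3. Farmer goes to the east bank with the goblin.
4. Farmer goes back to the west bank with the knight and the troll.
5. Farmer goes to the east bank with the cleric and the elf.
6. Farmer goes back to the west bank alone.
7. Farmer goes to the east bank with the knight and the troll.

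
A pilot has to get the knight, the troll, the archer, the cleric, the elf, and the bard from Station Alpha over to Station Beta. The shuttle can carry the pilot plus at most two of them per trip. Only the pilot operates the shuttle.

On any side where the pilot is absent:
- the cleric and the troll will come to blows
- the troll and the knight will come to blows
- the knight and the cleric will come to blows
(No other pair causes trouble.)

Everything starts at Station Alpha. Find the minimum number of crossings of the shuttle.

Counting alone: the pilot can take at most 2 across per trip to Station Beta, so moving all 6 needs at least 3 loaded trips out, with a return between consecutive ones — at least 5 crossings.
The safety rule pushes this higher. Following every safe sequence of crossings, the most of the 6 that can be at Station Beta as the shuttle arrives there on crossings 5, 7 is 4, 5 respectively — never all 6.
So no plan with fewer than 9 crossings exists, and this one achieves 9:
1. Pilot goes to Station Beta with the knight and the troll.
2. Pilot goes back to Station Alpha with the knight.
3. Pilot goes to Station Beta with the archer and the knight.
4. Pilot goes back to Station Alpha with the knight.
5. Pilot goes to Station Beta with the elf and the knight.
6. Pilot goes back to Station Alpha with the knight.
7. Pilot goes to Station Beta with the bard and the knight.
8. Pilot goes back to Station Alpha with the knight.
9. Pilot goes to Station Beta with the cleric and the knight.

9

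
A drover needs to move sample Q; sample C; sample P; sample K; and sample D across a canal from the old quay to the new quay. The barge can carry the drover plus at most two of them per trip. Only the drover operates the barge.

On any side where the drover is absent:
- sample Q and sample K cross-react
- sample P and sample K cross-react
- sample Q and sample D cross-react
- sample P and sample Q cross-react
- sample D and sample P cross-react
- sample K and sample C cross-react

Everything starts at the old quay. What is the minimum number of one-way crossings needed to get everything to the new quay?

Whatever the first load, the items left behind include a forbidden pair without the drover. No opening move is safe, so no plan exists.

impossible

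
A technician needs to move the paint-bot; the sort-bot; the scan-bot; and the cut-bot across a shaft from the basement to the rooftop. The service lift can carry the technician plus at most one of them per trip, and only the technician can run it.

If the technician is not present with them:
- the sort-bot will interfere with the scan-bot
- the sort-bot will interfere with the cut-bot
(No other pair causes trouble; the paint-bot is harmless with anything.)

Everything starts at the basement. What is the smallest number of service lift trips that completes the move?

9

Counting alone: the technician can take at most 1 across per trip to the rooftop, so moving all 4 needs at least 4 loaded trips out, with a return between consecutive ones — at least 7 crossings.
The safety rule pushes this higher. Following every safe sequence of crossings, the most of the 4 that can be at the rooftop as the service lift arrives there on crossing 7 is 3 — never all 4.
So no plan with fewer than 9 crossings exists, and this one achieves 9:
1. Technician goes to the rooftop with the sort-bot.  [the basement: the cut-bot, the paint-bot, the scan-bot | the rooftop: the sort-bot]
2. Technician goes back to the basement alone.  [the basement: the cut-bot, the paint-bot, the scan-bot | the rooftop: the sort-bot]
3. Technician goes to the rooftop with the paint-bot.  [the basement: the cut-bot, the scan-bot | the rooftop: the paint-bot, the sort-bot]
4. Technician goes back to the basement alone.  [the basement: the cut-bot, the scan-bot | the rooftop: the paint-bot, the sort-bot]
5. Technician goes to the rooftop with the scan-bot.  [the basement: the cut-bot | the rooftop: the paint-bot, the scan-bot, the sort-bot]
6. Technician goes back to the basement with the sort-bot.  [the basement: the cut-bot, the sort-bot | the rooftop: the paint-bot, the scan-bot]
7. Technician goes to the rooftop with the cut-bot.  [the basement: the sort-bot | the rooftop: the cut-bot, the paint-bot, the scan-bot]
8. Technician goes back to the basement alone.  [the basement: the sort-bot | the rooftop: the cut-bot, the paint-bot, the scan-bot]
9. Technician goes to the rooftop with the sort-bot.  [the basement: — | the rooftop: the cut-bot, the paint-bot, the scan-bot, the sort-bot]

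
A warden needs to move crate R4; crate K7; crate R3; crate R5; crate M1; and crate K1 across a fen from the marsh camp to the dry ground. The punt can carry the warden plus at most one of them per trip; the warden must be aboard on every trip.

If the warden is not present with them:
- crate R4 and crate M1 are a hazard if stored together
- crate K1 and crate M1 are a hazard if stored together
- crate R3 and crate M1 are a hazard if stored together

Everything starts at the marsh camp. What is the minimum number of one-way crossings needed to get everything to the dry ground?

Following every safe sequence of crossings from the start, the most of the 6 that can be at the dry ground as the punt arrives there on crossings 1, 3, 5, 7 is 1, 2, 3, 4 respectively; the best ever achieved is 4 of 6.
From crossing 9 on, no configuration arises that was not already reachable earlier: only 36 distinct safe configurations (who is on which side, and where the punt is) can ever be reached, none of them has everyone across, and every continuation just revisits them. So no valid plan exists.

impossible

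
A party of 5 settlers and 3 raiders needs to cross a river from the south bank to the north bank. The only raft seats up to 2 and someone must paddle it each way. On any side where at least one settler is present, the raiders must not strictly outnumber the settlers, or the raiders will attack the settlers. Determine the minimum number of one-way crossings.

13

Counting alone: each trip to the north bank takes at most 2 across and each return brings at least 1 back, so after t trips out (and t−1 returns) at most 2t − (t−1) of the 8 are across; that first reaches 8 at t = 7, so at least 13 crossings are needed.
The plan below uses exactly 13 crossings, so it is optimal:
1. 2 raiders → the north bank.  (the south bank: 5S 1R; the north bank: 0S 2R)
2. 1 raider ← the south bank.  (the south bank: 5S 2R; the north bank: 0S 1R)
3. 2 raiders → the north bank.  (the south bank: 5S 0R; the north bank: 0S 3R)
4. 1 raider ← the south bank.  (the south bank: 5S 1R; the north bank: 0S 2R)
5. 2 settlers → the north bank.  (the south bank: 3S 1R; the north bank: 2S 2R)
6. 1 raider ← the south bank.  (the south bank: 3S 2R; the north bank: 2S 1R)
7. 1 settler and 1 raider → the north bank.  (the south bank: 2S 1R; the north bank: 3S 2R)
8. 1 raider ← the south bank.  (the south bank: 2S 2R; the north bank: 3S 1R)
9. 2 raiders → the north bank.  (the south bank: 2S 0R; the north bank: 3S 3R)
10. 1 raider ← the south bank.  (the south bank: 2S 1R; the north bank: 3S 2R)
11. 1 settler and 1 raider → the north bank.  (the south bank: 1S 0R; the north bank: 4S 3R)
12. 1 raider ← the south bank.  (the south bank: 1S 1R; the north bank: 4S 2R)
13. 1 settler and 1 raider → the north bank.  (the south bank: 0S 0R; the north bank: 5S 3R)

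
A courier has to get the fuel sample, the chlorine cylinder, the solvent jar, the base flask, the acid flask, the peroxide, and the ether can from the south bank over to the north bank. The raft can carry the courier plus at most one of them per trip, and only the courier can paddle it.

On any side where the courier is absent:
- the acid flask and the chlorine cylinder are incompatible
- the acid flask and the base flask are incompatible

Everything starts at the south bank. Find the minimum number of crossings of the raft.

15

Counting alone: the courier can take at most 1 across per trip to the north bank, so moving all 7 needs at least 7 loaded trips out, with a return between consecutive ones — at least 13 crossings.
The safety rule pushes this higher. Following every safe sequence of crossings, the most of the 7 that can be at the north bank as the raft arrives there on crossing 13 is 6 — never all 7.
So no plan with fewer than 15 crossings exists, and this one achieves 15:
1. Courier goes to the north bank with the acid flask.
2. Courier goes back to the south bank alone.
3. Courier goes to the north bank with the fuel sample.
4. Courier goes back to the south bank alone.
5. Courier goes to the north bank with the chlorine cylinder.
6. Courier goes back to the south bank with the acid flask.
7. Courier goes to the north bank with the base flask.
8. Courier goes back to the south bank alone.
9. Courier goes to the north bank with the solvent jar.
10. Courier goes back to the south bank alone.
11. Courier goes to the north bank with the peroxide.
12. Courier goes back to the south bank alone.
13. Courier goes to the north bank with the ether can.
14. Courier goes back to the south bank alone.
15. Courier goes to the north bank with the acid flask.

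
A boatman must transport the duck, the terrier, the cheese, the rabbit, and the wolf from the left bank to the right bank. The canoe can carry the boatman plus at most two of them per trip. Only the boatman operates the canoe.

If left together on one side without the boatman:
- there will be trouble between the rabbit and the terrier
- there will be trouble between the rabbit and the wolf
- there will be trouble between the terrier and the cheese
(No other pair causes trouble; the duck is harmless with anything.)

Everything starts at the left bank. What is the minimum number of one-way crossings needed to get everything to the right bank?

Counting alone: the boatman can take at most 2 across per trip to the right bank, so moving all 5 needs at least 3 loaded trips out, with a return between consecutive ones — at least 5 crossings.
The plan below uses exactly 5 crossings, so it is optimal:
1. Boatman goes to the right bank with the rabbit and the terrier.  [the left bank: the cheese, the duck, the wolf | the right bank: the rabbit, the terrier]
2. Boatman goes back to the left bank with the terrier.  [the left bank: the cheese, the duck, the terrier, the wolf | the right bank: the rabbit]
3. Boatman goes to the right bank with the cheese and the duck.  [the left bank: the terrier, the wolf | the right bank: the cheese, the duck, the rabbit]
4. Boatman goes back to the left bank alone.  [the left bank: the terrier, the wolf | the right bank: the cheese, the duck, the rabbit]
5. Boatman goes to the right bank with the terrier and the wolf.  [the left bank: — | the right bank: the cheese, the duck, the rabbit, the terrier, the wolf]

5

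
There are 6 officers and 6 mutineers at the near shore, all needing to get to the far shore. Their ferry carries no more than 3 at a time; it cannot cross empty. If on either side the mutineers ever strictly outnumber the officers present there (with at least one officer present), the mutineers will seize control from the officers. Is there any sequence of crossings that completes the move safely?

Following every safe sequence of crossings from the start, the most of the 12 that can be at the far shore as the ferry arrives there on crossings 1, 3, 5 is 3, 5, 6 respectively; the best ever achieved is 6 of 12.
From crossing 7 on, no configuration arises that was not already reachable earlier: only 17 distinct safe configurations (who is on which side, and where the ferry is) can ever be reached, none of them has everyone across, and every continuation just revisits them. They are: 0 officers + 0 mutineers across (ferry back at the start); 0 officers + 1 mutineer across (ferry there); 0 officers + 1 mutineer across (ferry back at the start); 0 officers + 2 mutineers across (ferry there); 0 officers + 2 mutineers across (ferry back at the start); 0 officers + 3 mutineers across (ferry there); 0 officers + 3 mutineers across (ferry back at the start); 0 officers + 4 mutineers across (ferry there); 0 officers + 4 mutineers across (ferry back at the start); 0 officers + 5 mutineers across (ferry there); 0 officers + 5 mutineers across (ferry back at the start); 0 officers + 6 mutineers across (ferry there); 1 officer + 1 mutineer across (ferry there); 1 officer + 1 mutineer across (ferry back at the start); 2 officers + 2 mutineers across (ferry there); 2 officers + 2 mutineers across (ferry back at the start); 3 officers + 3 mutineers across (ferry there). So no valid plan exists.

No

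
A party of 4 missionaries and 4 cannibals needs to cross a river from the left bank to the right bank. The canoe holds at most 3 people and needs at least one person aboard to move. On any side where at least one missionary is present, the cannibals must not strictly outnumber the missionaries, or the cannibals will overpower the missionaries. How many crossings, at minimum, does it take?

Counting alone: each trip to the right bank takes at most 3 across and each return brings at least 1 back, so after t trips out (and t−1 returns) at most 3t − (t−1) of the 8 are across; that first reaches 8 at t = 4, so at least 7 crossings are needed.
The safety rule pushes this higher. Following every safe sequence of crossings, the most of the 8 that can be at the right bank as the canoe arrives there on crossing 7 is 7 — never all 8.
So no plan with fewer than 9 crossings exists, and this one achieves 9:
1. 2 cannibals → the right bank.  (the left bank: 4M 2C; the right bank: 0M 2C)
2. 1 cannibal ← the left bank.  (the left bank: 4M 3C; the right bank: 0M 1C)
3. 3 cannibals → the right bank.  (the left bank: 4M 0C; the right bank: 0M 4C)
4. 1 cannibal ← the left bank.  (the left bank: 4M 1C; the right bank: 0M 3C)
5. 3 missionaries → the right bank.  (the left bank: 1M 1C; the right bank: 3M 3C)
6. 1 missionary and 1 cannibal ← the left bank.  (the left bank: 2M 2C; the right bank: 2M 2C)
7. 2 missionaries → the right bank.  (the left bank: 0M 2C; the right bank: 4M 2C)
8. 1 cannibal ← the left bank.  (the left bank: 0M 3C; the right bank: 4M 1C)
9. 3 cannibals → the right bank.  (the left bank: 0M 0C; the right bank: 4M 4C)

9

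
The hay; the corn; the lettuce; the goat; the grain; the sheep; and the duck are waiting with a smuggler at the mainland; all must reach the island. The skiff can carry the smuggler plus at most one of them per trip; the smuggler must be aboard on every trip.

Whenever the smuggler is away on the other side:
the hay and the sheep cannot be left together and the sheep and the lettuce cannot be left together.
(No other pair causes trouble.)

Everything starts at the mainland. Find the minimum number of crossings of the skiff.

15

Counting alone: the smuggler can take at most 1 across per trip to the island, so moving all 7 needs at least 7 loaded trips out, with a return between consecutive ones — at least 13 crossings.
The safety rule pushes this higher. Following every safe sequence of crossings, the most of the 7 that can be at the island as the skiff arrives there on crossing 13 is 6 — never all 7.
So no plan with fewer than 15 crossings exists, and this one achieves 15:
1. Smuggler goes to the island with the sheep.
2. Smuggler goes back to the mainland alone.
3. Smuggler goes to the island with the hay.
4. Smuggler goes back to the mainland with the sheep.
5. Smuggler goes to the island with the lettuce.
6. Smuggler goes back to the mainland alone.
7. Smuggler goes to the island with the corn.
8. Smuggler goes back to the mainland alone.
9. Smuggler goes to the island with the goat.
10. Smuggler goes back to the mainland alone.
11. Smuggler goes to the island with the grain.
12. Smuggler goes back to the mainland alone.
13. Smuggler goes to the island with the duck.
14. Smuggler goes back to the mainland alone.
15. Smuggler goes to the island with the sheep.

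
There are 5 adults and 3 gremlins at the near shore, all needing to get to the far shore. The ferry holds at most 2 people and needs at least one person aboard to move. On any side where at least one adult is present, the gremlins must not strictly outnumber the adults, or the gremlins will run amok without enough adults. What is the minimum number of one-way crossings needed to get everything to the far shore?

13

Counting alone: each trip to the far shore takes at most 2 across and each return brings at least 1 back, so after t trips out (and t−1 returns) at most 2t − (t−1) of the 8 are across; that first reaches 8 at t = 7, so at least 13 crossings are needed.
The plan below uses exactly 13 crossings, so it is optimal:
1. 2 gremlins → the far shore.  (the near shore: 5A 1G; the far shore: 0A 2G)
2. 1 gremlin ← the near shore.  (the near shore: 5A 2G; the far shore: 0A 1G)
3. 2 gremlins → the far shore.  (the near shore: 5A 0G; the far shore: 0A 3G)
4. 1 gremlin ← the near shore.  (the near shore: 5A 1G; the far shore: 0A 2G)
5. 2 adults → the far shore.  (the near shore: 3A 1G; the far shore: 2A 2G)
6. 1 gremlin ← the near shore.  (the near shore: 3A 2G; the far shore: 2A 1G)
7. 1 adult and 1 gremlin → the far shore.  (the near shore: 2A 1G; the far shore: 3A 2G)
8. 1 gremlin ← the near shore.  (the near shore: 2A 2G; the far shore: 3A 1G)
9. 2 gremlins → the far shore.  (the near shore: 2A 0G; the far shore: 3A 3G)
10. 1 gremlin ← the near shore.  (the near shore: 2A 1G; the far shore: 3A 2G)
11. 1 adult and 1 gremlin → the far shore.  (the near shore: 1A 0G; the far shore: 4A 3G)
12. 1 gremlin ← the near shore.  (the near shore: 1A 1G; the far shore: 4A 2G)
13. 1 adult and 1 gremlin → the far shore.  (the near shore: 0A 0G; the far shore: 5A 3G)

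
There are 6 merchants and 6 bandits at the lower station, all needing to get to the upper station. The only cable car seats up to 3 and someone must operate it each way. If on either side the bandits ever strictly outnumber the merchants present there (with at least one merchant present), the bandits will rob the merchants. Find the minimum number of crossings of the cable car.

Following every safe sequence of crossings from the start, the most of the 12 that can be at the upper station as the cable car arrives there on crossings 1, 3, 5 is 3, 5, 6 respectively; the best ever achieved is 6 of 12.
From crossing 7 on, no configuration arises that was not already reachable earlier: only 17 distinct safe configurations (who is on which side, and where the cable car is) can ever be reached, none of them has everyone across, and every continuation just revisits them. They are: 0 merchants + 0 bandits across (cable car back at the start); 0 merchants + 1 bandit across (cable car there); 0 merchants + 1 bandit across (cable car back at the start); 0 merchants + 2 bandits across (cable car there); 0 merchants + 2 bandits across (cable car back at the start); 0 merchants + 3 bandits across (cable car there); 0 merchants + 3 bandits across (cable car back at the start); 0 merchants + 4 bandits across (cable car there); 0 merchants + 4 bandits across (cable car back at the start); 0 merchants + 5 bandits across (cable car there); 0 merchants + 5 bandits across (cable car back at the start); 0 merchants + 6 bandits across (cable car there); 1 merchant + 1 bandit across (cable car there); 1 merchant + 1 bandit across (cable car back at the start); 2 merchants + 2 bandits across (cable car there); 2 merchants + 2 bandits across (cable car back at the start); 3 merchants + 3 bandits across (cable car there). So no valid plan exists.

impossible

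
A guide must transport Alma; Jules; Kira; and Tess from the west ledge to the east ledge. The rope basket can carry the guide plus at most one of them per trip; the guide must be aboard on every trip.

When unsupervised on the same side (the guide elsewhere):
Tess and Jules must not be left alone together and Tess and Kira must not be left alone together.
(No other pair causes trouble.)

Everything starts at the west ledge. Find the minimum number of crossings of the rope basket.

9

Counting alone: the guide can take at most 1 across per trip to the east ledge, so moving all 4 needs at least 4 loaded trips out, with a return between consecutive ones — at least 7 crossings.
The safety rule pushes this higher. Following every safe sequence of crossings, the most of the 4 that can be at the east ledge as the rope basket arrives there on crossing 7 is 3 — never all 4.
So no plan with fewer than 9 crossings exists, and this one achieves 9:
1. Guide goes to the east ledge with Tess.
2. Guide goes back to the west ledge alone.
3. Guide goes to the east ledge with Alma.
4. Guide goes back to the west ledge alone.
5. Guide goes to the east ledge with Jules.
6. Guide goes back to the west ledge with Tess.
7. Guide goes to the east ledge with Kira.
8. Guide goes back to the west ledge alone.
9. Guide goes to the east ledge with Tess.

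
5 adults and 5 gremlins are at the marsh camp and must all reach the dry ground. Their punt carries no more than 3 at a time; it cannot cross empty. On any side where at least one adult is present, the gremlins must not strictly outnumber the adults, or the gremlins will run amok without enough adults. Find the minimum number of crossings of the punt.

11

Counting alone: each trip to the dry ground takes at most 3 across and each return brings at least 1 back, so after t trips out (and t−1 returns) at most 3t − (t−1) of the 10 are across; that first reaches 10 at t = 5, so at least 9 crossings are needed.
The safety rule pushes this higher. Following every safe sequence of crossings, the most of the 10 that can be at the dry ground as the punt arrives there on crossing 9 is 9 — never all 10.
So no plan with fewer than 11 crossings exists, and this one achieves 11:
1. 2 gremlins → the dry ground.  (the marsh camp: 5A 3G; the dry ground: 0A 2G)
2. 1 gremlin ← the marsh camp.  (the marsh camp: 5A 4G; the dry ground: 0A 1G)
3. 3 gremlins → the dry ground.  (the marsh camp: 5A 1G; the dry ground: 0A 4G)
4. 1 gremlin ← the marsh camp.  (the marsh camp: 5A 2G; the dry ground: 0A 3G)
5. 3 adults → the dry ground.  (the marsh camp: 2A 2G; the dry ground: 3A 3G)
6. 1 adult and 1 gremlin ← the marsh camp.  (the marsh camp: 3A 3G; the dry ground: 2A 2G)
7. 3 adults → the dry ground.  (the marsh camp: 0A 3G; the dry ground: 5A 2G)
8. 1 gremlin ← the marsh camp.  (the marsh camp: 0A 4G; the dry ground: 5A 1G)
9. 2 gremlins → the dry ground.  (the marsh camp: 0A 2G; the dry ground: 5A 3G)
10. 1 gremlin ← the marsh camp.  (the marsh camp: 0A 3G; the dry ground: 5A 2G)
11. 3 gremlins → the dry ground.  (the marsh camp: 0A 0G; the dry ground: 5A 5G)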